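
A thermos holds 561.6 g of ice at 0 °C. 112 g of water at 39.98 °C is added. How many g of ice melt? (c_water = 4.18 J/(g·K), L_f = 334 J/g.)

m_melted ≈ 56 g

Heat available from the water dropping to 0 °C: 112·4.18·39.98 = 18717 J.
Melting all 561.6 g of ice would need 561.6·334 = 187574 J.
18717 J < 187574 J, so only part of the ice melts and the system sits at 0 °C.
m_melt = 18717 / L_f = 56.04 g.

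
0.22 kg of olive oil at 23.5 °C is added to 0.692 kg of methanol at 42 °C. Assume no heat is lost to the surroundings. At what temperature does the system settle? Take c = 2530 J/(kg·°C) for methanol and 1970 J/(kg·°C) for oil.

Taking heat into each body as positive, Σ m c ΔT = 0:
0.692*2530*(T − 42) + 0.22*1970*(T − 23.5) = 0
1750.8(T − 42) + 433.4(T − 23.5) = 0
2184.2 T = 83717
T = 83717 / 2184.2 = 38.3 °C

T_f ≈ 38.3 °C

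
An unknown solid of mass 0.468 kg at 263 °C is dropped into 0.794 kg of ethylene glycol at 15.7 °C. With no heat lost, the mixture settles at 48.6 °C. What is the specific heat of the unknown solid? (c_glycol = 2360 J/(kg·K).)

c ≈ 614 J/(kg·K)

Heat gained plus heat lost sum to zero:
0.468×c×(48.6 − 263) + 0.794×2360×(48.6 − 15.7) = 0
-100.34 c = -61649
c = -61649/-100.34 ≈ 614.4 J/(kg·K)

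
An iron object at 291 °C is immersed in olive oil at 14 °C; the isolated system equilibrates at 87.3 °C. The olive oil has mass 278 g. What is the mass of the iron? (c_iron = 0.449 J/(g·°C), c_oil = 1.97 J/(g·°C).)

m ≈ 439 g

Heat lost by the iron = heat gained by the oil:
m·0.449·(291 − 87.3) = 278·1.97·(87.3 − 14)
91.46 m = 40143  ⇒  m ≈ 438.9 g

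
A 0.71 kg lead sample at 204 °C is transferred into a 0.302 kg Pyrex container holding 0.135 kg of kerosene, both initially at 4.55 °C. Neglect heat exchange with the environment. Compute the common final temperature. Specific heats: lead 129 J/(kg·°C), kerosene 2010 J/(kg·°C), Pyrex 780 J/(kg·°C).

T_f ≈ 35.1 °C

Heat gained plus heat lost sum to zero:
0.71×129×(T − 204) + 0.135×2010×(T − 4.55) + 0.302×780×(T − 4.55) = 0
91.59(T − 204) + 271.35(T − 4.55) + 235.56(T − 4.55) = 0
(91.59 + 271.35 + 235.56) T = 91.59×204 + 271.35×4.55 + 235.56×4.55
T = 20991 / 598.5 = 35.1 °C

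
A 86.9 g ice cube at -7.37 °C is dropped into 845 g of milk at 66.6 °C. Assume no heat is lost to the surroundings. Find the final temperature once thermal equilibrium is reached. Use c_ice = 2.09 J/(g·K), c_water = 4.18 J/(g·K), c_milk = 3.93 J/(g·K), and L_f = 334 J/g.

Energy balance with sensible and latent terms:
warm ice to 0 °C: 86.9·2.09·(0 − (-7.37)) = 1338.5
  melt ice: 86.9·334 = 29025
  warm the meltwater: 363.24 T
  milk cools: 845·3.93·(T − 66.6) = 3320.8(T − 66.6)
3684.1 T = 221169 − 30363 = 190805
T ≈ 51.79 °C. Since T > 0 °C, the all-ice-melts assumption holds.

T_f ≈ 51.8 °C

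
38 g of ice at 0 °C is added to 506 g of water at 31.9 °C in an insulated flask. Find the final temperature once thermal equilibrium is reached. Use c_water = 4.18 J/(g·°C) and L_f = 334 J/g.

T_f ≈ 24.1 °C

Heat gained plus heat lost sum to zero:
fusion: m_ice L_f = 38×334 = 12692
  warm the meltwater: 158.84 T
  water: 2115.1(T − 31.9)
2273.9 T = 67471 − 12692 = 54779
T ≈ 24.09 °C (positive, so assuming full melt was valid).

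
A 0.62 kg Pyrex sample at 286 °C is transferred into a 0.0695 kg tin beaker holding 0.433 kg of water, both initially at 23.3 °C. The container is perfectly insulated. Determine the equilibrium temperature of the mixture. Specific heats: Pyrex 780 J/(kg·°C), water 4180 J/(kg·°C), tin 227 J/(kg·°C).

T_f ≈ 78.3 °C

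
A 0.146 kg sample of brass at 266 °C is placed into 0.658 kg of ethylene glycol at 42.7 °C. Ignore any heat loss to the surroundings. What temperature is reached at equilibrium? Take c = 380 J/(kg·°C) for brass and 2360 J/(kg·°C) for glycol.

T_f ≈ 50.4 °C

Net heat exchanged in the isolated system is zero:
0.146×380×(T − 266) + 0.658×2360×(T − 42.7) = 0
55.48(T − 266) + 1552.9(T − 42.7) = 0
1608.4 T = 81066
T ≈ 50.40 °C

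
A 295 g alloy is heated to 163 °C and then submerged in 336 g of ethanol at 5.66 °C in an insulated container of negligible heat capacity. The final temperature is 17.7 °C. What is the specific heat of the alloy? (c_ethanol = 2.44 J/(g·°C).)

c ≈ 0.23 J/(g·°C)

m_s c (T_s − T_f) = m_ethanol c_ethanol (T_f − T_0):
295·c·(163 − 17.7) = 336·2.44·(17.7 − 5.66)
42864 c = 9870.9  ⇒  c ≈ 0.2303 J/(g·°C)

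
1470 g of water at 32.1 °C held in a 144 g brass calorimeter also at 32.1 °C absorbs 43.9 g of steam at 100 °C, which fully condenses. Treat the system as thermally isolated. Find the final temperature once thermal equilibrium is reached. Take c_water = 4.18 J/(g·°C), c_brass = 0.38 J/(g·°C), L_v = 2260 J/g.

Net heat exchanged in the isolated system is zero:
condense steam: −43.9·2260 = −99214
  condensate cools 100→T: 43.9·4.18·(T − 100) = 183.5(T − 100)
  original water: 6144.6(T − 32.1)
  brass cup: 144·0.38·(T − 32.1) = 54.72(T − 32.1)
6382.8 T = 99214 + 18350 + 198998 = 316562
T ≈ 49.60 °C — below 100 °C, confirming all the steam condensed.

T_f ≈ 49.6 °C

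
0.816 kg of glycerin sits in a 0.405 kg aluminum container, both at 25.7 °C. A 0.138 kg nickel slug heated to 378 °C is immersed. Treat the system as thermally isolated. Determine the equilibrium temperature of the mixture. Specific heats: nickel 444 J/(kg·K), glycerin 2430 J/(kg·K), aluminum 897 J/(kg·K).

T_f ≈ 34.7 °C

T_f = Σ m_i c_i T_i / Σ m_i c_i:
T_f = (61.27*378 + 1982.9*25.7 + 363.29*25.7) / (61.27 + 1982.9 + 363.29)
    = 83457 / 2407.4 ≈ 34.67 °C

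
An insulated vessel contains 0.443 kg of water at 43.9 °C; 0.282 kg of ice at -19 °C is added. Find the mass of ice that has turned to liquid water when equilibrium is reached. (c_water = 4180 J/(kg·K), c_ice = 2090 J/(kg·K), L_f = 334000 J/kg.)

Heat available from the water dropping to 0 °C: 0.443×4180×43.9 = 81291 J.
Warming the ice to 0 °C takes 0.282×2090×19 = 11198 J, leaving 70093 J for melting.
To melt every bit of ice: 0.282×334000 = 94188 J.
70093 J < 94188 J, so only part of the ice melts and the system sits at 0 °C.
Mass melted = 70093/334000 ≈ 0.2099 kg.

m_melted ≈ 0.21 kg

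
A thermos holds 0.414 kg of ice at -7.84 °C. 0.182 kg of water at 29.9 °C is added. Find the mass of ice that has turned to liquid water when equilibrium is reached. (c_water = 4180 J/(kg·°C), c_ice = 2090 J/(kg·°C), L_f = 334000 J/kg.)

m_melted ≈ 0.0478 kg

Heat available from the water dropping to 0 °C: 0.182·4180·29.9 = 22747 J.
Warming the ice to 0 °C takes 0.414·2090·7.84 = 6783.6 J, leaving 15963 J for melting.
To melt every bit of ice: 0.414·334000 = 138276 J.
Since 15963 < 138276 J, not all the ice melts; equilibrium is at 0 °C.
Mass melted = 15963/334000 ≈ 0.04779 kg.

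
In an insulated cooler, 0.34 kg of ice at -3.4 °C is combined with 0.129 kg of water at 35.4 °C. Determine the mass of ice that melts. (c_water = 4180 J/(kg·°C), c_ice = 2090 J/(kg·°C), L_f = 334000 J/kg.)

m_melted ≈ 0.0499 kg

Water can give up m c ΔT = 0.129·4180·35.4 = 19088 J before reaching 0 °C.
Of that, 0.34·2090·3.4 = 2416 J goes to bring the ice to 0 °C, leaving 16672 J.
To melt every bit of ice: 0.34·334000 = 113560 J.
Since 16672 < 113560 J, not all the ice melts; equilibrium is at 0 °C.
Mass melted = 16672/334000 ≈ 0.04992 kg.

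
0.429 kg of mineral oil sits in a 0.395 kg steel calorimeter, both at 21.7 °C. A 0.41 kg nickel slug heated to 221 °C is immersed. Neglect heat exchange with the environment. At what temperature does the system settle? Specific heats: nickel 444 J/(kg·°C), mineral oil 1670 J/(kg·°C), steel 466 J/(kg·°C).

With ΣQ=0 the equilibrium temperature is the m·c-weighted mean:
T_f = (182.04·221 + 716.43·21.7 + 184.07·21.7) / (182.04 + 716.43 + 184.07)
    = 59772 / 1082.5 ≈ 55.21 °C

T_f ≈ 55.2 °C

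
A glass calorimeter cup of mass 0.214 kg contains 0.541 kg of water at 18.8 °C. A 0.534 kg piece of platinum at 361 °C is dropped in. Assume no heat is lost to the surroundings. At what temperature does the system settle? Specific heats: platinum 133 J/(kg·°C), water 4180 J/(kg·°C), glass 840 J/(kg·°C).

Taking heat into each body as positive, Σ m c ΔT = 0:
0.534*133*(T − 361) + 0.541*4180*(T − 18.8) + 0.214*840*(T − 18.8) = 0
2512.2 T = 71532
T ≈ 28.47 °C

T_f ≈ 28.5 °C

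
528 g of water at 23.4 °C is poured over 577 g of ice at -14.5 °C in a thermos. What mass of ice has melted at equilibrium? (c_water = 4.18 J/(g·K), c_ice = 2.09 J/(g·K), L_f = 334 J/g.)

Cooling the water to 0 °C releases 528×4.18×23.4 = 51645 J.
Of that, 577×2.09×14.5 = 17486 J goes to bring the ice to 0 °C, leaving 34159 J.
Melting all 577 g of ice would need 577×334 = 192718 J.
That's not enough to melt it all — equilibrium is at 0 °C with ice remaining.
m_melted×334 = 34159  ⇒  m_melted ≈ 102.3 g.

m_melted ≈ 102 g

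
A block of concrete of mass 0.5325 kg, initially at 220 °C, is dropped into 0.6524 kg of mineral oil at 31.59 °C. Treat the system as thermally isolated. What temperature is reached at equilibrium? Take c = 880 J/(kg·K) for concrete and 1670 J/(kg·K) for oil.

Net heat exchanged in the isolated system is zero:
0.5325×880×(T − 220) + 0.6524×1670×(T − 31.59) = 0
468.6(T − 220) + 1089.5(T − 31.59) = 0
1558.1 T = 137510
T ≈ 88.25 °C

T_f ≈ 88.3 °C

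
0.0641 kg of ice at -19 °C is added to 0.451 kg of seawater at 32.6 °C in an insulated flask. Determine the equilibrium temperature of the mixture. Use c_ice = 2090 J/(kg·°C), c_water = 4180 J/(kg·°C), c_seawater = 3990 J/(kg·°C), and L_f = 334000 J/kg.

T_f ≈ 16.8 °C

Heat gained plus heat lost sum to zero:
warm ice to 0 °C: 0.0641·2090·(0 − (-19)) = 2545.4
  latent heat to melt: 0.0641·334000 = 21409
  warm the meltwater: 267.94 T
  seawater: 1799.5(T − 32.6)
2067.4 T = 58663 − 23955 = 34709
T ≈ 16.79 °C — above 0 °C, consistent with complete melting.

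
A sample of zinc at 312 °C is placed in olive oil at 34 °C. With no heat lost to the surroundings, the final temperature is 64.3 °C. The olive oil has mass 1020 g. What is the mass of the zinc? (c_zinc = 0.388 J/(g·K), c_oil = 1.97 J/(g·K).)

Net heat exchanged in the isolated system is zero:
m·0.388·(64.3 − 312) + 1020·1.97·(64.3 − 34) = 0
-96.11 m = -60885
m = -60885/-96.11 ≈ 633.5 g

m ≈ 634 g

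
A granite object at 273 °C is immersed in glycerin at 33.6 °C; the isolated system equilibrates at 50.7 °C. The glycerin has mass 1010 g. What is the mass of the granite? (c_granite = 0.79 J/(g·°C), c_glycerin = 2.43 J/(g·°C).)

m ≈ 239 g

Heat lost by the granite = heat gained by the glycerin:
m·0.79·(273 − 50.7) = 1010·2.43·(50.7 − 33.6)
175.62 m = 41969  ⇒  m ≈ 239 g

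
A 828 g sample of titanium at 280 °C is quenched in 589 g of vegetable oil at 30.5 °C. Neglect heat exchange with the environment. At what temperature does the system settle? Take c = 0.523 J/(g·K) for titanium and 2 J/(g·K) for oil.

T_f ≈ 97.6 °C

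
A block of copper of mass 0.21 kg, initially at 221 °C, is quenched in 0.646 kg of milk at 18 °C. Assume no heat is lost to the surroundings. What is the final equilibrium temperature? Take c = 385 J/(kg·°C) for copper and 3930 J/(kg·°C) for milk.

T_f ≈ 24.3 °C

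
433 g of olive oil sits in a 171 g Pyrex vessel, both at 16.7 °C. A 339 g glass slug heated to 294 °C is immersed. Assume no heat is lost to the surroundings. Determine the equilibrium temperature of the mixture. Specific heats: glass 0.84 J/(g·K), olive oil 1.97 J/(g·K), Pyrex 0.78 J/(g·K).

T_f ≈ 78.8 °C

Heat gained plus heat lost sum to zero:
339·0.84·(T − 294) + 433·1.97·(T − 16.7) + 171·0.78·(T − 16.7) = 0
284.76(T − 294) + 853.01(T − 16.7) + 133.38(T − 16.7) = 0
(284.76 + 853.01 + 133.38) T = 284.76·294 + 853.01·16.7 + 133.38·16.7
T = 100192/1271.2 ≈ 78.82 °C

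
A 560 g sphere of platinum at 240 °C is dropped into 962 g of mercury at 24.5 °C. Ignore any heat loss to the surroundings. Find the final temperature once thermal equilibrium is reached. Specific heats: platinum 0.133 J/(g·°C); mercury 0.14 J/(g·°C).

T_f ≈ 101.2 °C

With ΣQ=0 the equilibrium temperature is the m·c-weighted mean:
T_f = (74.48×240 + 134.68×24.5) / (74.48 + 134.68)
    = 21175 / 209.16 ≈ 101.24 °C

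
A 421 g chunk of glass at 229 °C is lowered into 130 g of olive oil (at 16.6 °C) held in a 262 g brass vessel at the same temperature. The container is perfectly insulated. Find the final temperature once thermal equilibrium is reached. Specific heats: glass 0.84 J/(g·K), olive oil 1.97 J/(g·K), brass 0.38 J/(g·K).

T_f ≈ 122.5 °C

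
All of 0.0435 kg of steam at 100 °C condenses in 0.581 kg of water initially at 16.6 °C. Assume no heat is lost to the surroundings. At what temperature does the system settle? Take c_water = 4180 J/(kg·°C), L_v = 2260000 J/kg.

T_f ≈ 60.1 °C

Conservation of energy gives ΣQ = 0:
latent heat released on condensation: 0.0435·2260000 = 98310; condensed water 100 °C→T: 181.83(T − 100); water warms: 0.581·4180·(T − 16.6) = 2428.6(T − 16.6)
2610.4 T = 98310 + 18183 + 40314 = 156807
T ≈ 60.07 °C — below 100 °C, confirming all the steam condensed.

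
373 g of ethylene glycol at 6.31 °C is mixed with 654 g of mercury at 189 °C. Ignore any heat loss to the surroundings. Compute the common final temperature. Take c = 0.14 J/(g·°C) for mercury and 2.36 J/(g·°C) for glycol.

Conservation of energy gives ΣQ = 0:
654×0.14×(T − 189) + 373×2.36×(T − 6.31) = 0
(91.56 + 880.28) T = 91.56×189 + 880.28×6.31
T = 22859/971.84 ≈ 23.52 °C

T_f ≈ 23.5 °C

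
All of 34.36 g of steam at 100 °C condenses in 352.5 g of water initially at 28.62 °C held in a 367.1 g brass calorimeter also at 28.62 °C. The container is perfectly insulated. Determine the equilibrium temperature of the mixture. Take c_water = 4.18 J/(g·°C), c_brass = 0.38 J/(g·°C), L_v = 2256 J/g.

Sum of m c ΔT and latent-heat terms is zero:
steam→water at 100 °C releases m L_v = 34.36·2256 = 77516; condensed water 100 °C→T: 143.62(T − 100); original water: 1473.4(T − 28.62); cup: 139.5(T − 28.62)
1756.6 T = 77516 + 14362 + 46163 = 138041
T ≈ 78.59 °C, under the boiling point, so the assumption holds.

T_f ≈ 78.6 °C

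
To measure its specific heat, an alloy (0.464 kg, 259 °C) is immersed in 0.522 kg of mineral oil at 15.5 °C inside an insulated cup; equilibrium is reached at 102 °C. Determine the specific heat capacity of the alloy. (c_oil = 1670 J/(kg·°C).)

c ≈ 1040 J/(kg·°C)

Setting the total heat transfer to zero:
0.464·c·(102 − 259) + 0.522·1670·(102 − 15.5) = 0
-72.85 c = -75406
c = -75406/-72.85 ≈ 1035 J/(kg·°C)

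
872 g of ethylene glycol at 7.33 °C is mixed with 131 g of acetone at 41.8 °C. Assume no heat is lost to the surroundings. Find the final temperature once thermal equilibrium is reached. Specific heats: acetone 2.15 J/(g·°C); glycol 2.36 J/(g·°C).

T_f ≈ 11.5 °C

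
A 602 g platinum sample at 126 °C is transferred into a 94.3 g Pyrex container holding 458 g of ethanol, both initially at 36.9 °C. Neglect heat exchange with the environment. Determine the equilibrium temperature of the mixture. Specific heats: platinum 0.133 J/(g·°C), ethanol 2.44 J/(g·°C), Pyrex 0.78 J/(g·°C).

T_f ≈ 42.5 °C

T_f is the heat-capacity-weighted average of the initial temperatures:
T_f = (80.07*126 + 1117.5*36.9 + 73.55*36.9) / (80.07 + 1117.5 + 73.55)
    = 54039 / 1271.1 ≈ 42.51 °C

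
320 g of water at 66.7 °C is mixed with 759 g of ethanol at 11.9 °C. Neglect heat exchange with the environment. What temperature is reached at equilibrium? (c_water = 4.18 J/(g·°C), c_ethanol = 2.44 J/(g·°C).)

T_f ≈ 34.9 °C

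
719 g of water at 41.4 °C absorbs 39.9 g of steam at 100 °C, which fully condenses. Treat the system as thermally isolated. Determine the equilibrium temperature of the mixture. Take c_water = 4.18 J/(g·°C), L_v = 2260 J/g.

Conservation of energy gives ΣQ = 0:
condense steam: −39.9×2260 = −90174
  condensate cools 100→T: 39.9×4.18×(T − 100) = 166.78(T − 100)
  water warms: 719×4.18×(T − 41.4) = 3005.4(T − 41.4)
3172.2 T = 90174 + 16678 + 124424 = 231277
T ≈ 72.91 °C (< 100 °C, so full condensation is consistent).

T_f ≈ 72.9 °C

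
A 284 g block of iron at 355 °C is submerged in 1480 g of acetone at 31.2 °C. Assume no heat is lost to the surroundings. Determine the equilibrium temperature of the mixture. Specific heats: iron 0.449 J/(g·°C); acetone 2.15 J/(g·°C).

Net heat exchanged in the isolated system is zero:
284×0.449×(T − 355) + 1480×2.15×(T − 31.2) = 0
127.52(T − 355) + 3182(T − 31.2) = 0
(127.52 + 3182) T = 127.52×355 + 3182×31.2
T = 144547/3309.5 ≈ 43.68 °C

T_f ≈ 43.7 °C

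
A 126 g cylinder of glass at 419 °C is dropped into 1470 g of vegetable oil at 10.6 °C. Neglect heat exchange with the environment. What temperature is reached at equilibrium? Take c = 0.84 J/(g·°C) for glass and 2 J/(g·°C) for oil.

T_f = Σ m_i c_i T_i / Σ m_i c_i:
T_f = (105.84*419 + 2940*10.6) / (105.84 + 2940)
    = 75511 / 3045.8 ≈ 24.79 °C

T_f ≈ 24.8 °C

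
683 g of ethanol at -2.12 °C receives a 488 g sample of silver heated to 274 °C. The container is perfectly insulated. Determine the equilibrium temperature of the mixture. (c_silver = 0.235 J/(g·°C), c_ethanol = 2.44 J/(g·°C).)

T_f ≈ 15.7 °C

Conservation of energy gives ΣQ = 0:
488·0.235·(T − 274) + 683·2.44·(T − (-2.12)) = 0
114.68(T − 274) + 1666.5(T − (-2.12)) = 0
(114.68 + 1666.5) T = 114.68·274 + 1666.5·(-2.12)
T = 27889/1781.2 ≈ 15.66 °C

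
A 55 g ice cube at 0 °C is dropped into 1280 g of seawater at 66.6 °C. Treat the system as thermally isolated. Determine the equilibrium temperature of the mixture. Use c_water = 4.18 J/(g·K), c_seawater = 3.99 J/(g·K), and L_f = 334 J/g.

Conservation of energy gives ΣQ = 0:
fusion: m_ice L_f = 55·334 = 18370
  warm the meltwater: 229.9 T
  seawater cools: 1280·3.99·(T − 66.6) = 5107.2(T − 66.6)
5337.1 T = 340140 − 18370 = 321770
T ≈ 60.29 °C (positive, so assuming full melt was valid).

T_f ≈ 60.3 °C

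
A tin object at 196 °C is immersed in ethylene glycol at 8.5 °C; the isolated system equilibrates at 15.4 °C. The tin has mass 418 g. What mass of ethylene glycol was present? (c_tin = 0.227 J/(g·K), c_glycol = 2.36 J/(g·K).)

|Q_tin| = |Q_glycol|:
418·0.227·(196 − 15.4) = m·2.36·(15.4 − 8.5)
16.28 m = 17136  ⇒  m ≈ 1052 g

m ≈ 1050 g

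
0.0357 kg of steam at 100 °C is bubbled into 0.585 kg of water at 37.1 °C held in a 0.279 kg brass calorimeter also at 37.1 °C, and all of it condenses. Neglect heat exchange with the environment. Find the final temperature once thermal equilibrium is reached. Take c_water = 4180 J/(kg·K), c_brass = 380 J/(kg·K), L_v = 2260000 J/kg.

T_f ≈ 70.5 °C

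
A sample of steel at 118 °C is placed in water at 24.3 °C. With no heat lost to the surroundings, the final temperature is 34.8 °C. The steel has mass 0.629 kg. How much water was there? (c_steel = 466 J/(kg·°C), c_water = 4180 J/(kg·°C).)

m ≈ 0.556 kg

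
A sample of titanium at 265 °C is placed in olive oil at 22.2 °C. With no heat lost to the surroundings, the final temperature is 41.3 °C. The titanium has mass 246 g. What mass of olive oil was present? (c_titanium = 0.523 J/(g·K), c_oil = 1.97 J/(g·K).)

m ≈ 765 g

Conservation of energy gives ΣQ = 0:
246×0.523×(41.3 − 265) + m×1.97×(41.3 − 22.2) = 0
37.63 m = 28781
m = 28781/37.63 ≈ 764.9 g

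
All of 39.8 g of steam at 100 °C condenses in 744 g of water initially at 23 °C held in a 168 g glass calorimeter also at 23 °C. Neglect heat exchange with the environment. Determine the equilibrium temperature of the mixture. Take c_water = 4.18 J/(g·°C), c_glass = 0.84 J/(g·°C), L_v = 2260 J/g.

T_f ≈ 53.1 °C

Heat gained plus heat lost sum to zero:
condense steam: −39.8·2260 = −89948
  condensed water 100 °C→T: 166.36(T − 100)
  original water: 3109.9(T − 23)
  glass cup: 168·0.84·(T − 23) = 141.12(T − 23)
3417.4 T = 89948 + 16636 + 74774 = 181358
T ≈ 53.07 °C, under the boiling point, so the assumption holds.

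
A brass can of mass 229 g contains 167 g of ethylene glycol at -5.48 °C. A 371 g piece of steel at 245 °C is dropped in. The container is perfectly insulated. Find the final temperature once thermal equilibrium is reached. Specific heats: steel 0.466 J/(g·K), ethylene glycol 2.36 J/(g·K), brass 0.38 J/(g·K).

T_f ≈ 60.7 °C

Energy conservation, ΣQ = 0:
371×0.466×(T − 245) + 167×2.36×(T − (-5.48)) + 229×0.38×(T − (-5.48)) = 0
(172.89 + 394.12 + 87.02) T = 172.89×245 + 394.12×(-5.48) + 87.02×(-5.48)
T = 39720/654.03 ≈ 60.73 °C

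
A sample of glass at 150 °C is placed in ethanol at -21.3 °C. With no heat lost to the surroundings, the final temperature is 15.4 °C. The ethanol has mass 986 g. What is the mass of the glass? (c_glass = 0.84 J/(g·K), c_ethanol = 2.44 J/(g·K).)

m ≈ 781 g

Heat gained plus heat lost sum to zero:
m×0.84×(15.4 − 150) + 986×2.44×(15.4 − (-21.3)) = 0
-113.06 m = -88294
m = -88294/-113.06 ≈ 780.9 g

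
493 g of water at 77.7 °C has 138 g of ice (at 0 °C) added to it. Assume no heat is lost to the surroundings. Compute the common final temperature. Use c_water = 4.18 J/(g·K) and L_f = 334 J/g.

T_f ≈ 43.2 °C

Setting the total heat transfer to zero:
fusion: m_ice L_f = 138×334 = 46092; warm the meltwater: 576.84 T; water cools: 493×4.18×(T − 77.7) = 2060.7(T − 77.7)
2637.6 T = 160119 − 46092 = 114027
T ≈ 43.23 °C — above 0 °C, consistent with complete melting.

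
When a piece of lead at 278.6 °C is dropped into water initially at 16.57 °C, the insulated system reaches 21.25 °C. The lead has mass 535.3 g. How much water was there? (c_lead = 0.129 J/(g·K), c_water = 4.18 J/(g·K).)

|Q_lead| = |Q_water|:
535.3·0.129·(278.6 − 21.25) = m·4.18·(21.25 − 16.57)
19.56 m = 17771  ⇒  m ≈ 908.4 g

m ≈ 908 g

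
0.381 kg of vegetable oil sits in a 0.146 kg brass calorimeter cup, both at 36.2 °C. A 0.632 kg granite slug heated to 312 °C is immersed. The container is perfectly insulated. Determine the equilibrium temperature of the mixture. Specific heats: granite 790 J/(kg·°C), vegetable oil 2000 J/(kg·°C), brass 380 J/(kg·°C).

T_f ≈ 140.8 °C

Energy conservation, ΣQ = 0:
0.632·790·(T − 312) + 0.381·2000·(T − 36.2) + 0.146·380·(T − 36.2) = 0
(499.28 + 762 + 55.48) T = 499.28·312 + 762·36.2 + 55.48·36.2
T ≈ 140.78 °C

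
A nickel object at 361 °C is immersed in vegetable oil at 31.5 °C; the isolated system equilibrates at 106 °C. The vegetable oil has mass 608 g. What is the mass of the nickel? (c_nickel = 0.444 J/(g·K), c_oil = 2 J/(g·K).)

Heat lost by the nickel = heat gained by the oil:
m×0.444×(361 − 106) = 608×2×(106 − 31.5)
113.22 m = 90592  ⇒  m ≈ 800.1 g

m ≈ 800 g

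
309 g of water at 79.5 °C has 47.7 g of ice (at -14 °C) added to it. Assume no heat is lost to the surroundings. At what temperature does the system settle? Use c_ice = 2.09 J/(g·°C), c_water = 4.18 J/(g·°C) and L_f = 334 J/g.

Net heat exchanged in the isolated system is zero:
ice -14→0 °C: 47.7×2.09×14 = 1395.7
  melt ice: 47.7×334 = 15932
  warm the meltwater: 199.39 T
  water cools: 309×4.18×(T − 79.5) = 1291.6(T − 79.5)
1491 T = 102684 − 17328 = 85356
T ≈ 57.25 °C — above 0 °C, consistent with complete melting.

T_f ≈ 57.2 °C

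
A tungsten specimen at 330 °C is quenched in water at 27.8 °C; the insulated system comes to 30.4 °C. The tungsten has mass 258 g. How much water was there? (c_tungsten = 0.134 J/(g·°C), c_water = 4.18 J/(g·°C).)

|Q_tungsten| = |Q_water|:
258·0.134·(330 − 30.4) = m·4.18·(30.4 − 27.8)
10.87 m = 10358  ⇒  m ≈ 953.1 g

m ≈ 953 g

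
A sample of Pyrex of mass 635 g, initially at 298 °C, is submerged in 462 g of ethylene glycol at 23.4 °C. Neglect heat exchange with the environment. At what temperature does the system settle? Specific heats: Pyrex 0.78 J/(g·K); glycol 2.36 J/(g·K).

T_f ≈ 109.2 °C

Let T be the final temperature. ΣQ_i = 0:
635×0.78×(T − 298) + 462×2.36×(T − 23.4) = 0
1585.6 T = 173113
T = 173113/1585.6 ≈ 109.18 °C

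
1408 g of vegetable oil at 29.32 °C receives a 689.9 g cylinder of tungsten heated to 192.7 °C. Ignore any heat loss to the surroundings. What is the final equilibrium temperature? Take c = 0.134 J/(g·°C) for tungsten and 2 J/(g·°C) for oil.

|Q_tungsten| = |Q_oil|:
689.9*0.134*(192.7 − T) = 1408*2*(T − 29.32)
92.45(192.7 − T) = 2816(T − 29.32)
2908.4 T = 100380  ⇒  T ≈ 34.51 °C

T_f ≈ 34.5 °C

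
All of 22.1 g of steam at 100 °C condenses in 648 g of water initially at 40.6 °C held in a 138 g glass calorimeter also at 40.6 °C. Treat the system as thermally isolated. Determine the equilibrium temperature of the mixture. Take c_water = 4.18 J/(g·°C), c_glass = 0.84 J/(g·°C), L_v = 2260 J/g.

T_f ≈ 59.6 °C

Sum of m c ΔT and latent-heat terms is zero:
condense steam: −22.1·2260 = −49946; condensate cools 100→T: 22.1·4.18·(T − 100) = 92.38(T − 100); original water: 2708.6(T − 40.6); glass cup: 138·0.84·(T − 40.6) = 115.92(T − 40.6)
2916.9 T = 49946 + 9237.8 + 114677 = 173861
T ≈ 59.60 °C, under the boiling point, so the assumption holds.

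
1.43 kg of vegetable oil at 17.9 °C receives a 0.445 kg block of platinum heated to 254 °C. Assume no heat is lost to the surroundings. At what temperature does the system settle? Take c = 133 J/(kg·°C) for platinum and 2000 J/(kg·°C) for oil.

T_f ≈ 22.7 °C

Setting the total heat transfer to zero:
0.445×133×(T − 254) + 1.43×2000×(T − 17.9) = 0
2919.2 T = 66227
T = 66227/2919.2 ≈ 22.69 °C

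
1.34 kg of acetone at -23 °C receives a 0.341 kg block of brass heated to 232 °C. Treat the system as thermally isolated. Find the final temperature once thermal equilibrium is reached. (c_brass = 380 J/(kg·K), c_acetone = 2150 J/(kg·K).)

Heat gained plus heat lost sum to zero:
0.341×380×(T − 232) + 1.34×2150×(T − (-23)) = 0
129.58(T − 232) + 2881(T − (-23)) = 0
(129.58 + 2881) T = 129.58×232 + 2881×(-23)
T = -36200 / 3010.6 = -12 °C

T_f ≈ -12.0 °C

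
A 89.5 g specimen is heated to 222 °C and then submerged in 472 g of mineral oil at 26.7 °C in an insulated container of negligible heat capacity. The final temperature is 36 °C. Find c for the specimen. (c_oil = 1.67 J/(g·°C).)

Heat gained plus heat lost sum to zero:
89.5·c·(36 − 222) + 472·1.67·(36 − 26.7) = 0
-16647 c = -7330.6
c = -7330.6/-16647 ≈ 0.4404 J/(g·°C)

c ≈ 0.44 J/(g·°C)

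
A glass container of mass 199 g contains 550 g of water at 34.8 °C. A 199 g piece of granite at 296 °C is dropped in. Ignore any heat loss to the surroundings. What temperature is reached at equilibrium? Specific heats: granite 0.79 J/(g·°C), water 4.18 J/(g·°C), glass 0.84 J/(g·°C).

T_f is the heat-capacity-weighted average of the initial temperatures:
T_f = (157.21*296 + 2299*34.8 + 167.16*34.8) / (157.21 + 2299 + 167.16)
    = 132357 / 2623.4 ≈ 50.45 °C

T_f ≈ 50.5 °C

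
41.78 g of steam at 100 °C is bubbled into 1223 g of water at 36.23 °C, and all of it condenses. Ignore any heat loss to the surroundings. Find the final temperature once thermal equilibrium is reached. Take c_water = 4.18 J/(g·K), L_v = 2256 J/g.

Let T be the final temperature. ΣQ_i = 0:
steam→water at 100 °C releases m L_v = 41.78·2256 = 94256; condensate cools 100→T: 41.78·4.18·(T − 100) = 174.64(T − 100); water warms: 1223·4.18·(T − 36.23) = 5112.1(T − 36.23)
5286.8 T = 94256 + 17464 + 185213 = 296933
T ≈ 56.17 °C (< 100 °C, so full condensation is consistent).

T_f ≈ 56.2 °C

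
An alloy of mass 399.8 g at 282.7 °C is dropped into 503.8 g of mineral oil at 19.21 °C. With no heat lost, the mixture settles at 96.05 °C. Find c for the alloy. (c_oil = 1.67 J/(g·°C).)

c ≈ 0.866 J/(g·°C)

Net heat exchanged in the isolated system is zero:
399.8×c×(96.05 − 282.7) + 503.8×1.67×(96.05 − 19.21) = 0
-74623 c = -64649
c = -64649/-74623 ≈ 0.8663 J/(g·°C)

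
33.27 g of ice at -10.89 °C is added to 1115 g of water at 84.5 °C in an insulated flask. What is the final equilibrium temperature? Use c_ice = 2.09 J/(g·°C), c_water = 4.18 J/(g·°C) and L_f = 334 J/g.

T_f ≈ 79.6 °C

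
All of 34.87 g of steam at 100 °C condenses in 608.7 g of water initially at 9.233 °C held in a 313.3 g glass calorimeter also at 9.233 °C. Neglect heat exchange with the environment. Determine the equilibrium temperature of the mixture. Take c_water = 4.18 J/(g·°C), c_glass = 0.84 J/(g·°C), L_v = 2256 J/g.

T_f ≈ 40.3 °C

Heat gained plus heat lost sum to zero:
condense steam: −34.87·2256 = −78667; condensed water 100 °C→T: 145.76(T − 100); water warms: 608.7·4.18·(T − 9.233) = 2544.4(T − 9.233); cup: 263.17(T − 9.233)
2953.3 T = 78667 + 14576 + 25922 = 119164
T ≈ 40.35 °C, under the boiling point, so the assumption holds.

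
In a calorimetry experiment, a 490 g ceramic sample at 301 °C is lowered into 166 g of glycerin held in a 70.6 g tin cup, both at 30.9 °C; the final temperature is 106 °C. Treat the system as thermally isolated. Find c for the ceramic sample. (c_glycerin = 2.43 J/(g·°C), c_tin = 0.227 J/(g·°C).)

Net heat exchanged in the isolated system is zero:
490×c×(106 − 301) + 166×2.43×(106 − 30.9) + 70.6×0.227×(106 − 30.9) = 0
-95550 c = -31497
c = -31497/-95550 ≈ 0.3296 J/(g·°C)

c ≈ 0.33 J/(g·°C)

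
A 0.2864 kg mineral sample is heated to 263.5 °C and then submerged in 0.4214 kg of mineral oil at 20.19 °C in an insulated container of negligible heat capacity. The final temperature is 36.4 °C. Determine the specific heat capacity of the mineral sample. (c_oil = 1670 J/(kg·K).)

Heat lost by the mineral sample = heat gained by the oil:
0.2864·c·(263.5 − 36.4) = 0.4214·1670·(36.4 − 20.19)
65.04 c = 11408  ⇒  c ≈ 175.4 J/(kg·K)

c ≈ 175 J/(kg·K)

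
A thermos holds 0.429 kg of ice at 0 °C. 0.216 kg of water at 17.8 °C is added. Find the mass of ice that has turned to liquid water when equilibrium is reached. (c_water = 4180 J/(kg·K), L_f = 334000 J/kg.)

m_melted ≈ 0.0481 kg

Water can give up m c ΔT = 0.216·4180·17.8 = 16071 J before reaching 0 °C.
To melt every bit of ice: 0.429·334000 = 143286 J.
Since 16071 < 143286 J, not all the ice melts; equilibrium is at 0 °C.
Mass melted = 16071/334000 ≈ 0.04812 kg.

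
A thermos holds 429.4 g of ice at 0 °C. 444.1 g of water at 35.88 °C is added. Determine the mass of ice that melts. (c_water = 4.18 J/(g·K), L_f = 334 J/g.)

m_melted ≈ 199 g

Cooling the water to 0 °C releases 444.1×4.18×35.88 = 66605 J.
To melt every bit of ice: 429.4×334 = 143420 J.
66605 J < 143420 J, so only part of the ice melts and the system sits at 0 °C.
Mass melted = 66605/334 ≈ 199.4 g.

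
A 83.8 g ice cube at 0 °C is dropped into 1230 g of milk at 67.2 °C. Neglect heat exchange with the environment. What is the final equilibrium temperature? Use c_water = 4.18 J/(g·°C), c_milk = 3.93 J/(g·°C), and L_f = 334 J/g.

Energy conservation, ΣQ = 0:
fusion: m_ice L_f = 83.8·334 = 27989; warm the meltwater: 350.28 T; milk: 4833.9(T − 67.2)
5184.2 T = 324838 − 27989 = 296849
T ≈ 57.26 °C — above 0 °C, consistent with complete melting.

T_f ≈ 57.3 °C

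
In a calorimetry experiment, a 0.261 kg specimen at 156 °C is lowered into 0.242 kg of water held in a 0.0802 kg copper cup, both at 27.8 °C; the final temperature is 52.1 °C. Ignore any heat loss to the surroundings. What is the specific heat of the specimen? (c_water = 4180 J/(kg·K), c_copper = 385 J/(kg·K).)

Heat gained plus heat lost sum to zero:
0.261·c·(52.1 − 156) + 0.242·4180·(52.1 − 27.8) + 0.0802·385·(52.1 − 27.8) = 0
-27.12 c = -25331
c = -25331/-27.12 ≈ 934.1 J/(kg·K)

c ≈ 934 J/(kg·K)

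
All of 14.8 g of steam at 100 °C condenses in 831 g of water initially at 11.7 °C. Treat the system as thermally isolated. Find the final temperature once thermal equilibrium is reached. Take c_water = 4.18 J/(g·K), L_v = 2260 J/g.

T_f ≈ 22.7 °C

Energy balance with sensible and latent terms:
latent heat released on condensation: 14.8·2260 = 33448
  condensate cools 100→T: 14.8·4.18·(T − 100) = 61.86(T − 100)
  original water: 3473.6(T − 11.7)
3535.4 T = 33448 + 6186.4 + 40641 = 80275
T ≈ 22.71 °C, under the boiling point, so the assumption holds.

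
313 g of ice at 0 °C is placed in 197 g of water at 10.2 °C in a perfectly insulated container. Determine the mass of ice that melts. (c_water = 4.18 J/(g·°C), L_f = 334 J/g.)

m_melted ≈ 25.1 g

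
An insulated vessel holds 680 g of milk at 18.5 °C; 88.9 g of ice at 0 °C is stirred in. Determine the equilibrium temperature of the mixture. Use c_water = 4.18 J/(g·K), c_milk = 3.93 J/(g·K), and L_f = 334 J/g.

T_f ≈ 6.5 °C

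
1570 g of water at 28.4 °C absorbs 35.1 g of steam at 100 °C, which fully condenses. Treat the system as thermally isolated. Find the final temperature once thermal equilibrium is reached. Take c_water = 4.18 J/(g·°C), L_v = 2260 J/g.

T_f ≈ 41.8 °C

Energy conservation, ΣQ = 0:
condense steam: −35.1·2260 = −79326; condensed water 100 °C→T: 146.72(T − 100); water warms: 1570·4.18·(T − 28.4) = 6562.6(T − 28.4)
6709.3 T = 79326 + 14672 + 186378 = 280376
T ≈ 41.79 °C (< 100 °C, so full condensation is consistent).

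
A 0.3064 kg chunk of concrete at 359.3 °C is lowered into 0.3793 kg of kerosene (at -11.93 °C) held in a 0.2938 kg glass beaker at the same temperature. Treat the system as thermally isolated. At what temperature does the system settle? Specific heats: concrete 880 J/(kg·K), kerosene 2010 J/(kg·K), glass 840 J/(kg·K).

T_f ≈ 66.3 °C

Energy conservation, ΣQ = 0:
0.3064·880·(T − 359.3) + 0.3793·2010·(T − (-11.93)) + 0.2938·840·(T − (-11.93)) = 0
269.63(T − 359.3) + 762.39(T − (-11.93)) + 246.79(T − (-11.93)) = 0
1278.8 T = 84839
T ≈ 66.34 °C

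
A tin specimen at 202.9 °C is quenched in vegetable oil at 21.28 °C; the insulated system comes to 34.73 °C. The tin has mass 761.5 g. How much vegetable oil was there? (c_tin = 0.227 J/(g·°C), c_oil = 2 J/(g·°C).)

m ≈ 1080 g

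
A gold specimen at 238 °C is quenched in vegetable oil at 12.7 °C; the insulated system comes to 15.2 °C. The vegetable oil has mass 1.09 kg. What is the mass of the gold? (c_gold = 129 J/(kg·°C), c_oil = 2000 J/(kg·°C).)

m ≈ 0.19 kg

Heat lost by the gold = heat gained by the oil:
m×129×(238 − 15.2) = 1.09×2000×(15.2 − 12.7)
28741 m = 5450  ⇒  m ≈ 0.1896 kg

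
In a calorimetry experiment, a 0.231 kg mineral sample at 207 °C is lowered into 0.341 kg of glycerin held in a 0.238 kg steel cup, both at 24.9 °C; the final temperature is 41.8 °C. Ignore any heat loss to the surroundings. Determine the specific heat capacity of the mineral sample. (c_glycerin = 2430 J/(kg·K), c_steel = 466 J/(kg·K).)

c ≈ 416 J/(kg·K)

Heat gained plus heat lost sum to zero:
0.231·c·(41.8 − 207) + 0.341·2430·(41.8 − 24.9) + 0.238·466·(41.8 − 24.9) = 0
-38.16 c = -15878
c = -15878/-38.16 ≈ 416.1 J/(kg·K)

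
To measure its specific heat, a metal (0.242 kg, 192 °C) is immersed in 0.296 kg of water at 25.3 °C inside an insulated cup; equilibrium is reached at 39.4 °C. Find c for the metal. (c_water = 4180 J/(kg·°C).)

c ≈ 472 J/(kg·°C)

Let T be the final temperature. ΣQ_i = 0:
0.242×c×(39.4 − 192) + 0.296×4180×(39.4 − 25.3) = 0
-36.93 c = -17446
c = -17446/-36.93 ≈ 472.4 J/(kg·°C)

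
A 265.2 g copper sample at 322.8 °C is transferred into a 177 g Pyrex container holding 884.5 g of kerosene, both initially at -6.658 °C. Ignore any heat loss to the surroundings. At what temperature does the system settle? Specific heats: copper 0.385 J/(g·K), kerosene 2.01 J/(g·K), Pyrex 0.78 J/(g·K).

Setting the total heat transfer to zero:
265.2·0.385·(T − 322.8) + 884.5·2.01·(T − (-6.658)) + 177·0.78·(T − (-6.658)) = 0
(102.1 + 1777.8 + 138.06) T = 102.1·322.8 + 1777.8·(-6.658) + 138.06·(-6.658)
T = 20202/2018 ≈ 10.01 °C

T_f ≈ 10.0 °C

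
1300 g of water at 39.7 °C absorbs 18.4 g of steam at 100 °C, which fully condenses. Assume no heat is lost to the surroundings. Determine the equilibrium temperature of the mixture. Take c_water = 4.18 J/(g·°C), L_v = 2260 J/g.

T_f ≈ 48.1 °C

Heat gained plus heat lost sum to zero:
latent heat released on condensation: 18.4×2260 = 41584
  condensate cools 100→T: 18.4×4.18×(T − 100) = 76.91(T − 100)
  original water: 5434(T − 39.7)
5510.9 T = 41584 + 7691.2 + 215730 = 265005
T ≈ 48.09 °C (< 100 °C, so full condensation is consistent).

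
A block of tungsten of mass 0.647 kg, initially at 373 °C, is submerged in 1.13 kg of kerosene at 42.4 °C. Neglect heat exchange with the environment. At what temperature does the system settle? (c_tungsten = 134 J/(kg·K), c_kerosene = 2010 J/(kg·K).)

T_f ≈ 54.6 °C

Energy conservation, ΣQ = 0:
0.647*134*(T − 373) + 1.13*2010*(T − 42.4) = 0
86.7(T − 373) + 2271.3(T − 42.4) = 0
2358 T = 128641
T ≈ 54.56 °C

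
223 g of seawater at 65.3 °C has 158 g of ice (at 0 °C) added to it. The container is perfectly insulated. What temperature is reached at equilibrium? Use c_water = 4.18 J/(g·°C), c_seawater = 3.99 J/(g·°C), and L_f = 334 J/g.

Let T be the final temperature. ΣQ_i = 0:
latent heat to melt: 158·334 = 52772; warm the meltwater: 660.44 T; seawater: 889.77(T − 65.3)
1550.2 T = 58102 − 52772 = 5330
T ≈ 3.44 °C — above 0 °C, consistent with complete melting.

T_f ≈ 3.4 °C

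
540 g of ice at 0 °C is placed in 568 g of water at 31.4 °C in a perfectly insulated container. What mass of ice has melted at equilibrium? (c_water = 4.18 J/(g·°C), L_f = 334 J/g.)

m_melted ≈ 223 g

Heat available from the water dropping to 0 °C: 568×4.18×31.4 = 74551 J.
Fully melting the ice requires m_ice L_f = 540×334 = 180360 J.
That's not enough to melt it all — equilibrium is at 0 °C with ice remaining.
m_melt = 74551 / L_f = 223.2 g.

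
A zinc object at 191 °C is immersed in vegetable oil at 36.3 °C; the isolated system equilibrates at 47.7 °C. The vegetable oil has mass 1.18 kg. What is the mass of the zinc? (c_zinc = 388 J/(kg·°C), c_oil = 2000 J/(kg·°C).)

m ≈ 0.484 kg

Heat lost by the zinc = heat gained by the oil:
m·388·(191 − 47.7) = 1.18·2000·(47.7 − 36.3)
55600 m = 26904  ⇒  m ≈ 0.4839 kg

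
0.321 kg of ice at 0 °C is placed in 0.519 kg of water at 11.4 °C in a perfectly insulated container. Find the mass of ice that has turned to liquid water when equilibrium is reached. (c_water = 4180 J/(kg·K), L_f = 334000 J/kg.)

Cooling the water to 0 °C releases 0.519×4180×11.4 = 24731 J.
Fully melting the ice requires m_ice L_f = 0.321×334000 = 107214 J.
That's not enough to melt it all — equilibrium is at 0 °C with ice remaining.
m_melted×334000 = 24731  ⇒  m_melted ≈ 0.07405 kg.

m_melted ≈ 0.074 kg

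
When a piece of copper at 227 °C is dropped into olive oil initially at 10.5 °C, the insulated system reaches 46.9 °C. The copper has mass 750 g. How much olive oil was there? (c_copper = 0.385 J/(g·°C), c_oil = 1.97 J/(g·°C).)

m ≈ 725 g

Let T be the final temperature. ΣQ_i = 0:
750·0.385·(46.9 − 227) + m·1.97·(46.9 − 10.5) = 0
71.71 m = 52004
m = 52004/71.71 ≈ 725.2 g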